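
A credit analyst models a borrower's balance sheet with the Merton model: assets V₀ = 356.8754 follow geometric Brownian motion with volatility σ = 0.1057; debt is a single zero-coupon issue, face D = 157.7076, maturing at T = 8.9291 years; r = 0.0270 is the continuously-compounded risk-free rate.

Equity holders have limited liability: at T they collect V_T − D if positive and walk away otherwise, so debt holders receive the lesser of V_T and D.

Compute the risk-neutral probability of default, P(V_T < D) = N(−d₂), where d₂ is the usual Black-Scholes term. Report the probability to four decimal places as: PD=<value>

d₁ = [ln(V₀/D) + (r + σ²/2)T] / (σ√T)
   = [ln(356.8754/157.7076) + (0.0270 + 0.5·0.1057²)·8.9291] / (0.1057·√8.9291)
   = [0.816644 + 0.290966] / 0.315849 = 3.506776
d₂ = d₁ − σ√T = 3.506776 − 0.315849 = 3.190927
risk-neutral PD = N(−d₂) = N(-3.190927) = 0.000709

PD=0.0007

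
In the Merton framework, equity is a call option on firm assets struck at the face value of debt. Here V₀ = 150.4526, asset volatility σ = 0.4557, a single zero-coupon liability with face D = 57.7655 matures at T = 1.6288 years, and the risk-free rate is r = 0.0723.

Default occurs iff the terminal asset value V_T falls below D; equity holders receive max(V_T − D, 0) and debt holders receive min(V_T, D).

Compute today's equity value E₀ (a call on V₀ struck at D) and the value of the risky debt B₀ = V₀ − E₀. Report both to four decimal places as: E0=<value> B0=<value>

d₁ = [ln(V₀/D) + (r + σ²/2)T] / (σ√T)
   = [ln(150.4526/57.7655) + (0.0723 + 0.5·0.4557²)·1.6288] / (0.4557·√1.6288)
   = [0.957256 + 0.286883] / 0.581585 = 2.139223
d₂ = d₁ − σ√T = 2.139223 − 0.581585 = 1.557638
N(d₁) = 0.983791,  N(d₂) = 0.940340,  e^(−rT) = 0.888907
E₀ = V₀·N(d₁) − D·e^(−rT)·N(d₂)
   = 150.4526·0.983791 − 57.7655·0.888907·0.940340 = 99.729171
B₀ = V₀ − E₀ = 150.4526 − 99.729171 = 50.723429

E0=99.7292 B0=50.7234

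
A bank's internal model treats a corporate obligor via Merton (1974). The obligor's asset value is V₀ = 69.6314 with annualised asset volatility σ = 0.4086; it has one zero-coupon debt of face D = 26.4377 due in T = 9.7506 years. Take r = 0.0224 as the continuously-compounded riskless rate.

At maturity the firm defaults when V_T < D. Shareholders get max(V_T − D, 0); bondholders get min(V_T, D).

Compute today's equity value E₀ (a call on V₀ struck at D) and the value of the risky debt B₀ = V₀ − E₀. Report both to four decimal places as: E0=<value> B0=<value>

d₁ = [ln(V₀/D) + (r + σ²/2)T] / (σ√T)
   = [ln(69.6314/26.4377) + (0.0224 + 0.5·0.4086²)·9.7506] / (0.4086·√9.7506)
   = [0.968425 + 1.032364] / 1.275892 = 1.568149
d₂ = d₁ − σ√T = 1.568149 − 1.275892 = 0.292256
N(d₁) = 0.941577,  N(d₂) = 0.614955,  e^(−rT) = 0.803793
E₀ = V₀·N(d₁) − D·e^(−rT)·N(d₂)
   = 69.6314·0.941577 − 26.4377·0.803793·0.614955 = 52.495252
B₀ = V₀ − E₀ = 69.6314 − 52.495252 = 17.136148

E0=52.4953 B0=17.1361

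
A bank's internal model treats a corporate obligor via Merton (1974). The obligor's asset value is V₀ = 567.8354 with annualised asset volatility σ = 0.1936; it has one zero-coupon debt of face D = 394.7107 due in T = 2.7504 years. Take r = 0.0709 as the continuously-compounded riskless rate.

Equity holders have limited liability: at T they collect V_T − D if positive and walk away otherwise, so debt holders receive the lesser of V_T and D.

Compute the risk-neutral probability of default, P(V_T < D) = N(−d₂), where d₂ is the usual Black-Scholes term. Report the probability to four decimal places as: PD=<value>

d₁ = [ln(V₀/D) + (r + σ²/2)T] / (σ√T)
   = [ln(567.8354/394.7107) + (0.0709 + 0.5·0.1936²)·2.7504] / (0.1936·√2.7504)
   = [0.363678 + 0.246547] / 0.321073 = 1.900585
d₂ = d₁ − σ√T = 1.900585 − 0.321073 = 1.579512
risk-neutral PD = N(−d₂) = N(-1.579512) = 0.057109

PD=0.0571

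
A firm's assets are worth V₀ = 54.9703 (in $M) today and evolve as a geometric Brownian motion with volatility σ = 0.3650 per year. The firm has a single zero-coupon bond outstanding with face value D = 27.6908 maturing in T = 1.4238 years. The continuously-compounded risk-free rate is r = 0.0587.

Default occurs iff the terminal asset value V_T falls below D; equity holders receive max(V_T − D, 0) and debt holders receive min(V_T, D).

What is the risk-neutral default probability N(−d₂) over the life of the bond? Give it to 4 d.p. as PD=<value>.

PD=0.0607

d₁ = [ln(V₀/D) + (r + σ²/2)T] / (σ√T)
   = [ln(54.9703/27.6908) + (0.0587 + 0.5·0.3650²)·1.4238] / (0.3650·√1.4238)
   = [0.685693 + 0.178420] / 0.435529 = 1.984052
d₂ = d₁ − σ√T = 1.984052 − 0.435529 = 1.548523
risk-neutral PD = N(−d₂) = N(-1.548523) = 0.060748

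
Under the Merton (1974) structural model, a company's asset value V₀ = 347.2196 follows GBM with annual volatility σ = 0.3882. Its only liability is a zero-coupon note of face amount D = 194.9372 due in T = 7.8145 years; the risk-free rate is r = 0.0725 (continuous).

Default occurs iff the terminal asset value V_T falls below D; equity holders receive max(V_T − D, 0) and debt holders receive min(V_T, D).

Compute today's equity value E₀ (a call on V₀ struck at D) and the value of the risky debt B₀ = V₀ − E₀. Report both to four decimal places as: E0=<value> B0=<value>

E0=251.1263 B0=96.0933

d₁ = [ln(V₀/D) + (r + σ²/2)T] / (σ√T)
   = [ln(347.2196/194.9372) + (0.0725 + 0.5·0.3882²)·7.8145] / (0.3882·√7.8145)
   = [0.577280 + 1.155371] / 1.085191 = 1.596632
d₂ = d₁ − σ√T = 1.596632 − 1.085191 = 0.511441
N(d₁) = 0.944826,  N(d₂) = 0.695479,  e^(−rT) = 0.567479
E₀ = V₀·N(d₁) − D·e^(−rT)·N(d₂)
   = 347.2196·0.944826 − 194.9372·0.567479·0.695479 = 251.126325
B₀ = V₀ − E₀ = 347.2196 − 251.126325 = 96.093275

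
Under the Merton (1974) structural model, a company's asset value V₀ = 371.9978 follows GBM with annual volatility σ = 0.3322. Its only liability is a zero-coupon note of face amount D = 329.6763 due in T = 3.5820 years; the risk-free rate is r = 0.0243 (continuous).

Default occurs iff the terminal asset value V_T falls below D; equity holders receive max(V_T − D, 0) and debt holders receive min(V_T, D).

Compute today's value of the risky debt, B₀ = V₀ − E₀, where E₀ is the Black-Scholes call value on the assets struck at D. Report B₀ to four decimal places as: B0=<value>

d₁ = [ln(V₀/D) + (r + σ²/2)T] / (σ√T)
   = [ln(371.9978/329.6763) + (0.0243 + 0.5·0.3322²)·3.5820] / (0.3322·√3.5820)
   = [0.120777 + 0.284692] / 0.628727 = 0.644903
d₂ = d₁ − σ√T = 0.644903 − 0.628727 = 0.016176
N(d₁) = 0.740505,  N(d₂) = 0.506453,  e^(−rT) = 0.916638
E₀ = V₀·N(d₁) − D·e^(−rT)·N(d₂)
   = 371.9978·0.740505 − 329.6763·0.916638·0.506453 = 122.419297
B₀ = V₀ − E₀ = 371.9978 − 122.419297 = 249.578503

B0=249.5785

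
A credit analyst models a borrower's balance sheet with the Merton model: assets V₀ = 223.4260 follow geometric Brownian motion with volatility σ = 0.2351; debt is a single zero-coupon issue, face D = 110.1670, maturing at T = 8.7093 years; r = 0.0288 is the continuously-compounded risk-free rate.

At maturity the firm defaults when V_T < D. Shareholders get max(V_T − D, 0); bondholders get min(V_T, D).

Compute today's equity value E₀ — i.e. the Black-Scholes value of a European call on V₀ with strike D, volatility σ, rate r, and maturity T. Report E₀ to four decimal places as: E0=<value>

E0=141.2204

d₁ = [ln(V₀/D) + (r + σ²/2)T] / (σ√T)
   = [ln(223.4260/110.1670) + (0.0288 + 0.5·0.2351²)·8.7093] / (0.2351·√8.7093)
   = [0.707083 + 0.491518] / 0.693816 = 1.727549
d₂ = d₁ − σ√T = 1.727549 − 0.693816 = 1.033733
N(d₁) = 0.957965,  N(d₂) = 0.849370,  e^(−rT) = 0.778156
E₀ = V₀·N(d₁) − D·e^(−rT)·N(d₂)
   = 223.4260·0.957965 − 110.1670·0.778156·0.849370 = 141.220360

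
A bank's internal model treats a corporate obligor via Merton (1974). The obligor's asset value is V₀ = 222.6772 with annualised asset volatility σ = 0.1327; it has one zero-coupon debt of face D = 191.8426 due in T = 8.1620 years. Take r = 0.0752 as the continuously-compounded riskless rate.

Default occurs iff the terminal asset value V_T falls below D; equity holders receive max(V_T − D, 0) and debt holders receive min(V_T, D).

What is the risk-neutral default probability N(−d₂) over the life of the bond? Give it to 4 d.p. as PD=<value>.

PD=0.0342

d₁ = [ln(V₀/D) + (r + σ²/2)T] / (σ√T)
   = [ln(222.6772/191.8426) + (0.0752 + 0.5·0.1327²)·8.1620] / (0.1327·√8.1620)
   = [0.149048 + 0.685646] / 0.379113 = 2.201699
d₂ = d₁ − σ√T = 2.201699 − 0.379113 = 1.822586
risk-neutral PD = N(−d₂) = N(-1.822586) = 0.034183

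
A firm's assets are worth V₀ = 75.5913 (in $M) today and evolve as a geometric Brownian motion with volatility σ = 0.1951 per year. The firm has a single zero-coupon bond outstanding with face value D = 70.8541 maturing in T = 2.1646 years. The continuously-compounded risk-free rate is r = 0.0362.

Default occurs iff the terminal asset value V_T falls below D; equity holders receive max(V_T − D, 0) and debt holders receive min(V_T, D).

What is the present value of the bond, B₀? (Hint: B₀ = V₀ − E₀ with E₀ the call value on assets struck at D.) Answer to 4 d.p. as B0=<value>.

d₁ = [ln(V₀/D) + (r + σ²/2)T] / (σ√T)
   = [ln(75.5913/70.8541) + (0.0362 + 0.5·0.1951²)·2.1646] / (0.1951·√2.1646)
   = [0.064718 + 0.119555] / 0.287042 = 0.641973
d₂ = d₁ − σ√T = 0.641973 − 0.287042 = 0.354931
N(d₁) = 0.739555,  N(d₂) = 0.638679,  e^(−rT) = 0.924633
E₀ = V₀·N(d₁) − D·e^(−rT)·N(d₂)
   = 75.5913·0.739555 − 70.8541·0.924633·0.638679 = 14.061449
B₀ = V₀ − E₀ = 75.5913 − 14.061449 = 61.529851

B0=61.5299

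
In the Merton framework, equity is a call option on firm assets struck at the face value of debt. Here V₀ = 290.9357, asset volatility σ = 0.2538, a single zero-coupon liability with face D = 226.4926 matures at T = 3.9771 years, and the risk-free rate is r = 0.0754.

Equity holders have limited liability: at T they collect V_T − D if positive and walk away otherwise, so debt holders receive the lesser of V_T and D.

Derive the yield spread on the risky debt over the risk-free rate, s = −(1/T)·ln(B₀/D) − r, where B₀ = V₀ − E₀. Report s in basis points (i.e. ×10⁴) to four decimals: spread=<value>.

spread=118.2350

d₁ = [ln(V₀/D) + (r + σ²/2)T] / (σ√T)
   = [ln(290.9357/226.4926) + (0.0754 + 0.5·0.2538²)·3.9771] / (0.2538·√3.9771)
   = [0.250390 + 0.427965] / 0.506145 = 1.340238
d₂ = d₁ − σ√T = 1.340238 − 0.506145 = 0.834093
N(d₁) = 0.909916,  N(d₂) = 0.797886,  e^(−rT) = 0.740912
E₀ = V₀·N(d₁) − D·e^(−rT)·N(d₂)
   = 290.9357·0.909916 − 226.4926·0.740912·0.797886 = 130.832969
B₀ = V₀ − E₀ = 290.9357 − 130.832969 = 160.102731
spread = −(1/T)·ln(B₀/D) − r = −(1/3.9771)·ln(160.102731/226.4926) − 0.0754 = 0.01182350
in basis points: 0.01182350 × 10⁴ = 118.2350 bp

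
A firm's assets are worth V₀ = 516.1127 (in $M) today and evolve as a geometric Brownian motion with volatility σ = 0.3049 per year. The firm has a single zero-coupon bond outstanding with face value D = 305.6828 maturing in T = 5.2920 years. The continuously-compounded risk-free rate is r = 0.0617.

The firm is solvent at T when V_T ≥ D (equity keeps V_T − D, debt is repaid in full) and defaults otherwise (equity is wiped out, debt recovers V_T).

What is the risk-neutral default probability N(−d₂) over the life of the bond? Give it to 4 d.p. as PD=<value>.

d₁ = [ln(V₀/D) + (r + σ²/2)T] / (σ√T)
   = [ln(516.1127/305.6828) + (0.0617 + 0.5·0.3049²)·5.2920] / (0.3049·√5.2920)
   = [0.523777 + 0.572499] / 0.701403 = 1.562977
d₂ = d₁ − σ√T = 1.562977 − 0.701403 = 0.861575
risk-neutral PD = N(−d₂) = N(-0.861575) = 0.194461

PD=0.1945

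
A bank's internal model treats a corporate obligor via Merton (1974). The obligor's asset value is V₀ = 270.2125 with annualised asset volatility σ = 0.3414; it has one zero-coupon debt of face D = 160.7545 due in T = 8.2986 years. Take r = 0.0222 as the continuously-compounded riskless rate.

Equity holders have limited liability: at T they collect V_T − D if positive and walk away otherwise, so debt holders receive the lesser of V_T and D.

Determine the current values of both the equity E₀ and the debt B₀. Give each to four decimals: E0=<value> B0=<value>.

d₁ = [ln(V₀/D) + (r + σ²/2)T] / (σ√T)
   = [ln(270.2125/160.7545) + (0.0222 + 0.5·0.3414²)·8.2986] / (0.3414·√8.2986)
   = [0.519330 + 0.667846] / 0.983481 = 1.207117
d₂ = d₁ − σ√T = 1.207117 − 0.983481 = 0.223636
N(d₁) = 0.886306,  N(d₂) = 0.588480,  e^(−rT) = 0.831745
E₀ = V₀·N(d₁) − D·e^(−rT)·N(d₂)
   = 270.2125·0.886306 − 160.7545·0.831745·0.588480 = 160.807330
B₀ = V₀ − E₀ = 270.2125 − 160.807330 = 109.405170

E0=160.8073 B0=109.4052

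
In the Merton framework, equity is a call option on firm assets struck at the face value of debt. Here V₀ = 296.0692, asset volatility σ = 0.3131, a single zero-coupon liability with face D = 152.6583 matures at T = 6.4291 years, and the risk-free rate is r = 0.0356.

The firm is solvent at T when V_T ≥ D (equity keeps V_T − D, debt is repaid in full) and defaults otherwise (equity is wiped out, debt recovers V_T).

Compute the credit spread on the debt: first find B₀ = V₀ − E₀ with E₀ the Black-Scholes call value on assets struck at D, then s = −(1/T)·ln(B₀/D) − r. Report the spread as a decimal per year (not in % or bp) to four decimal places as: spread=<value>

d₁ = [ln(V₀/D) + (r + σ²/2)T] / (σ√T)
   = [ln(296.0692/152.6583) + (0.0356 + 0.5·0.3131²)·6.4291] / (0.3131·√6.4291)
   = [0.662391 + 0.544003] / 0.793886 = 1.519607
d₂ = d₁ − σ√T = 1.519607 − 0.793886 = 0.725721
N(d₁) = 0.935695,  N(d₂) = 0.765995,  e^(−rT) = 0.795427
E₀ = V₀·N(d₁) − D·e^(−rT)·N(d₂)
   = 296.0692·0.935695 − 152.6583·0.795427·0.765995 = 184.016821
B₀ = V₀ − E₀ = 296.0692 − 184.016821 = 112.052379
spread = −(1/T)·ln(B₀/D) − r = −(1/6.4291)·ln(112.052379/152.6583) − 0.0356 = 0.01249937

spread=0.0125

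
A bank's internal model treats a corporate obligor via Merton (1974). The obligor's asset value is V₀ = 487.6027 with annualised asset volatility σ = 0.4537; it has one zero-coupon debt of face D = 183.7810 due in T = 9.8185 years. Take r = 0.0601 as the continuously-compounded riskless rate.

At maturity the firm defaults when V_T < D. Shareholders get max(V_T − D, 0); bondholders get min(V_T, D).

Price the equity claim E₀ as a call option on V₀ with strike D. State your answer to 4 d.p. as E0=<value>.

E0=404.1377

d₁ = [ln(V₀/D) + (r + σ²/2)T] / (σ√T)
   = [ln(487.6027/183.7810) + (0.0601 + 0.5·0.4537²)·9.8185] / (0.4537·√9.8185)
   = [0.975756 + 1.600630] / 1.421646 = 1.812256
d₂ = d₁ − σ√T = 1.812256 − 1.421646 = 0.390611
N(d₁) = 0.965027,  N(d₂) = 0.651957,  e^(−rT) = 0.554276
E₀ = V₀·N(d₁) − D·e^(−rT)·N(d₂)
   = 487.6027·0.965027 − 183.7810·0.554276·0.651957 = 404.137671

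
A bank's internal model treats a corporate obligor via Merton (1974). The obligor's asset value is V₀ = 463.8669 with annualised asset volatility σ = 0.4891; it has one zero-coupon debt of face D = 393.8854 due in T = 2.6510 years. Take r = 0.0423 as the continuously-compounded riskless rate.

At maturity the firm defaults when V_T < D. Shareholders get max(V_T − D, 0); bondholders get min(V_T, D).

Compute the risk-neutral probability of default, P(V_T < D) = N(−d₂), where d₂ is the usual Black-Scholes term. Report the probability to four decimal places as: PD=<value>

d₁ = [ln(V₀/D) + (r + σ²/2)T] / (σ√T)
   = [ln(463.8669/393.8854) + (0.0423 + 0.5·0.4891²)·2.6510] / (0.4891·√2.6510)
   = [0.163538 + 0.429222] / 0.796347 = 0.744348
d₂ = d₁ − σ√T = 0.744348 − 0.796347 = -0.051999
risk-neutral PD = N(−d₂) = N(0.051999) = 0.520735

PD=0.5207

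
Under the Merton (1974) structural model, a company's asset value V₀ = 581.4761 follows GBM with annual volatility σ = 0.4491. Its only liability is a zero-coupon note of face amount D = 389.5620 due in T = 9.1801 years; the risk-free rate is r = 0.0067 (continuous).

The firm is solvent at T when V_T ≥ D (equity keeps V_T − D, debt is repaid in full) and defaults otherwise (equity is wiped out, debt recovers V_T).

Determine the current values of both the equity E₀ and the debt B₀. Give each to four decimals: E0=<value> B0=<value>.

E0=357.6918 B0=223.7843

d₁ = [ln(V₀/D) + (r + σ²/2)T] / (σ√T)
   = [ln(581.4761/389.5620) + (0.0067 + 0.5·0.4491²)·9.1801] / (0.4491·√9.1801)
   = [0.400547 + 0.987278] / 1.360714 = 1.019924
d₂ = d₁ − σ√T = 1.019924 − 1.360714 = -0.340790
N(d₁) = 0.846118,  N(d₂) = 0.366631,  e^(−rT) = 0.940347
E₀ = V₀·N(d₁) − D·e^(−rT)·N(d₂)
   = 581.4761·0.846118 − 389.5620·0.940347·0.366631 = 357.691777
B₀ = V₀ − E₀ = 581.4761 − 357.691777 = 223.784323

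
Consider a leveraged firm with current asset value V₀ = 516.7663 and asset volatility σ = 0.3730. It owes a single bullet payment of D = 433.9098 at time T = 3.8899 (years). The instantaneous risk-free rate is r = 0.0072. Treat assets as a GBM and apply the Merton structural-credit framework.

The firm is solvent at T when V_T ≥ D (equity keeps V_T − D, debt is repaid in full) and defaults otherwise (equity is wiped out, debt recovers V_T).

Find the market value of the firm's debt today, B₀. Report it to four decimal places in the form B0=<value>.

B0=329.8051

d₁ = [ln(V₀/D) + (r + σ²/2)T] / (σ√T)
   = [ln(516.7663/433.9098) + (0.0072 + 0.5·0.3730²)·3.8899] / (0.3730·√3.8899)
   = [0.174754 + 0.298606] / 0.735662 = 0.643448
d₂ = d₁ − σ√T = 0.643448 − 0.735662 = -0.092213
N(d₁) = 0.740033,  N(d₂) = 0.463264,  e^(−rT) = 0.972381
E₀ = V₀·N(d₁) − D·e^(−rT)·N(d₂)
   = 516.7663·0.740033 − 433.9098·0.972381·0.463264 = 186.961158
B₀ = V₀ − E₀ = 516.7663 − 186.961158 = 329.805142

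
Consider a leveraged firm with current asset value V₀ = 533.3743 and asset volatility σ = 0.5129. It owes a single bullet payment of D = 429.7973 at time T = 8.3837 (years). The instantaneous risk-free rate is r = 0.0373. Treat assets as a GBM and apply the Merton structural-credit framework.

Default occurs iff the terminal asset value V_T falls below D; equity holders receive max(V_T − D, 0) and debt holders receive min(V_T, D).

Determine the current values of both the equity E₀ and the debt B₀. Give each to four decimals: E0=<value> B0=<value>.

d₁ = [ln(V₀/D) + (r + σ²/2)T] / (σ√T)
   = [ln(533.3743/429.7973) + (0.0373 + 0.5·0.5129²)·8.3837] / (0.5129·√8.3837)
   = [0.215910 + 1.415447] / 1.485082 = 1.098496
d₂ = d₁ − σ√T = 1.098496 − 1.485082 = -0.386587
N(d₁) = 0.864006,  N(d₂) = 0.349531,  e^(−rT) = 0.731461
E₀ = V₀·N(d₁) − D·e^(−rT)·N(d₂)
   = 533.3743·0.864006 − 429.7973·0.731461·0.349531 = 350.953070
B₀ = V₀ − E₀ = 533.3743 − 350.953070 = 182.421230

E0=350.9531 B0=182.4212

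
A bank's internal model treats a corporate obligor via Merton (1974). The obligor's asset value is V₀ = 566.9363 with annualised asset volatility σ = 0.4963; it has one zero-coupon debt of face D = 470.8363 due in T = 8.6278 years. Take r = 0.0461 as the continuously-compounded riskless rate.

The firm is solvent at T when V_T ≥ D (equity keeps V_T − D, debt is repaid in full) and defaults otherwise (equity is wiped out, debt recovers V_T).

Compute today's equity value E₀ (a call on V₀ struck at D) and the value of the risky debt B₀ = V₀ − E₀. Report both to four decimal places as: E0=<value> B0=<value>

E0=376.1406 B0=190.7957

d₁ = [ln(V₀/D) + (r + σ²/2)T] / (σ√T)
   = [ln(566.9363/470.8363) + (0.0461 + 0.5·0.4963²)·8.6278] / (0.4963·√8.6278)
   = [0.185736 + 1.460314] / 1.457788 = 1.129143
d₂ = d₁ − σ√T = 1.129143 − 1.457788 = -0.328645
N(d₁) = 0.870581,  N(d₂) = 0.371212,  e^(−rT) = 0.671836
E₀ = V₀·N(d₁) − D·e^(−rT)·N(d₂)
   = 566.9363·0.870581 − 470.8363·0.671836·0.371212 = 376.140593
B₀ = V₀ − E₀ = 566.9363 − 376.140593 = 190.795707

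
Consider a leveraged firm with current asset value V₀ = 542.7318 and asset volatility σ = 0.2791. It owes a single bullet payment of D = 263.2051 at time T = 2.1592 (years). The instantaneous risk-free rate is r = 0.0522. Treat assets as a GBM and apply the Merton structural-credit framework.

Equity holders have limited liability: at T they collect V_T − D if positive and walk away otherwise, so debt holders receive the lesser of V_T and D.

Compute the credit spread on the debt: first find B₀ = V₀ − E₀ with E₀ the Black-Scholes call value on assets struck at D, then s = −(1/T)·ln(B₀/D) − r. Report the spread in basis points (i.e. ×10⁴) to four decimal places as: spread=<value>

spread=21.7195

d₁ = [ln(V₀/D) + (r + σ²/2)T] / (σ√T)
   = [ln(542.7318/263.2051) + (0.0522 + 0.5·0.2791²)·2.1592] / (0.2791·√2.1592)
   = [0.723682 + 0.196808] / 0.410116 = 2.244463
d₂ = d₁ − σ√T = 2.244463 − 0.410116 = 1.834348
N(d₁) = 0.987599,  N(d₂) = 0.966699,  e^(−rT) = 0.893409
E₀ = V₀·N(d₁) − D·e^(−rT)·N(d₂)
   = 542.7318·0.987599 − 263.2051·0.893409·0.966699 = 308.682057
B₀ = V₀ − E₀ = 542.7318 − 308.682057 = 234.049743
spread = −(1/T)·ln(B₀/D) − r = −(1/2.1592)·ln(234.049743/263.2051) − 0.0522 = 0.00217195
in basis points: 0.00217195 × 10⁴ = 21.7195 bp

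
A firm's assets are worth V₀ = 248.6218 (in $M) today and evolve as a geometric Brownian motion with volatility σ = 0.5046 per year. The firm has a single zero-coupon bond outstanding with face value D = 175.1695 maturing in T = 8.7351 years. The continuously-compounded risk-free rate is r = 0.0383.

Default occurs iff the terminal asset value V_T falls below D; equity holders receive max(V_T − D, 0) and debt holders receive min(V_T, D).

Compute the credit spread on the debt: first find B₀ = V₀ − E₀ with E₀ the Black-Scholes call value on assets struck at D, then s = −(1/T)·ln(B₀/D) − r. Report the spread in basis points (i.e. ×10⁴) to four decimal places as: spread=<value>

spread=559.1482

d₁ = [ln(V₀/D) + (r + σ²/2)T] / (σ√T)
   = [ln(248.6218/175.1695) + (0.0383 + 0.5·0.5046²)·8.7351] / (0.5046·√8.7351)
   = [0.350179 + 1.446625] / 1.491356 = 1.204812
d₂ = d₁ − σ√T = 1.204812 − 1.491356 = -0.286543
N(d₁) = 0.885862,  N(d₂) = 0.387231,  e^(−rT) = 0.715657
E₀ = V₀·N(d₁) − D·e^(−rT)·N(d₂)
   = 248.6218·0.885862 − 175.1695·0.715657·0.387231 = 171.700857
B₀ = V₀ − E₀ = 248.6218 − 171.700857 = 76.920943
spread = −(1/T)·ln(B₀/D) − r = −(1/8.7351)·ln(76.920943/175.1695) − 0.0383 = 0.05591482
in basis points: 0.05591482 × 10⁴ = 559.1482 bp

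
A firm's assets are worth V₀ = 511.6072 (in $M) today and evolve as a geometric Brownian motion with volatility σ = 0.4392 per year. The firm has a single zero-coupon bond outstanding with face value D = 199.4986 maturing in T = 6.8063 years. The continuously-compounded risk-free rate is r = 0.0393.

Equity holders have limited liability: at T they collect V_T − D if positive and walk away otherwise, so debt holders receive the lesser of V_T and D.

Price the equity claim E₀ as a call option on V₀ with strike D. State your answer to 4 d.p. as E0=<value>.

d₁ = [ln(V₀/D) + (r + σ²/2)T] / (σ√T)
   = [ln(511.6072/199.4986) + (0.0393 + 0.5·0.4392²)·6.8063] / (0.4392·√6.8063)
   = [0.941750 + 0.923944] / 1.145824 = 1.628255
d₂ = d₁ − σ√T = 1.628255 − 1.145824 = 0.482431
N(d₁) = 0.948265,  N(d₂) = 0.685250,  e^(−rT) = 0.765300
E₀ = V₀·N(d₁) − D·e^(−rT)·N(d₂)
   = 511.6072·0.948265 − 199.4986·0.765300·0.685250 = 380.517573

E0=380.5176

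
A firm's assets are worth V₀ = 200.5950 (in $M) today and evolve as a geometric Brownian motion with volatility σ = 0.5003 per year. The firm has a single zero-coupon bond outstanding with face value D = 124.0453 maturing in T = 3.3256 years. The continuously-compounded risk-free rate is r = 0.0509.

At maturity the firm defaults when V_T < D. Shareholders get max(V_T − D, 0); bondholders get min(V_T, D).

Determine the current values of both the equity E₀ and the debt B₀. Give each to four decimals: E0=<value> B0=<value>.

d₁ = [ln(V₀/D) + (r + σ²/2)T] / (σ√T)
   = [ln(200.5950/124.0453) + (0.0509 + 0.5·0.5003²)·3.3256] / (0.5003·√3.3256)
   = [0.480641 + 0.585472] / 0.912358 = 1.168524
d₂ = d₁ − σ√T = 1.168524 − 0.912358 = 0.256166
N(d₁) = 0.878702,  N(d₂) = 0.601089,  e^(−rT) = 0.844278
E₀ = V₀·N(d₁) − D·e^(−rT)·N(d₂)
   = 200.5950·0.878702 − 124.0453·0.844278·0.601089 = 113.312029
B₀ = V₀ − E₀ = 200.5950 − 113.312029 = 87.282971

E0=113.3120 B0=87.2830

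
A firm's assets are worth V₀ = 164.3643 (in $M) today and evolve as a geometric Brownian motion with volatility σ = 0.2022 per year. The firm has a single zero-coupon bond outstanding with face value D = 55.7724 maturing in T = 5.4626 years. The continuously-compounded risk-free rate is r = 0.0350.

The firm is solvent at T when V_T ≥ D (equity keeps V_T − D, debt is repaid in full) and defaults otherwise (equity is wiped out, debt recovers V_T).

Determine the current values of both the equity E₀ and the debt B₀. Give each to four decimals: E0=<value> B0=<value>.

d₁ = [ln(V₀/D) + (r + σ²/2)T] / (σ√T)
   = [ln(164.3643/55.7724) + (0.0350 + 0.5·0.2022²)·5.4626] / (0.2022·√5.4626)
   = [1.080806 + 0.302860] / 0.472586 = 2.927861
d₂ = d₁ − σ√T = 2.927861 − 0.472586 = 2.455275
N(d₁) = 0.998293,  N(d₂) = 0.992961,  e^(−rT) = 0.825975
E₀ = V₀·N(d₁) − D·e^(−rT)·N(d₂)
   = 164.3643·0.998293 − 55.7724·0.825975·0.992961 = 118.341468
B₀ = V₀ − E₀ = 164.3643 − 118.341468 = 46.022832

E0=118.3415 B0=46.0228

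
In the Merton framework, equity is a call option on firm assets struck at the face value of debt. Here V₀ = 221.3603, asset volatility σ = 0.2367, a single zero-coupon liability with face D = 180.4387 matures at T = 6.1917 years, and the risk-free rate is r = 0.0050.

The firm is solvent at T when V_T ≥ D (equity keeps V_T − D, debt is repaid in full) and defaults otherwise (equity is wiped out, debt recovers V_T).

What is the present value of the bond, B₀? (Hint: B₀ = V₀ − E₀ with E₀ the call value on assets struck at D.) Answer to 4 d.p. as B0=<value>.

B0=148.7615

d₁ = [ln(V₀/D) + (r + σ²/2)T] / (σ√T)
   = [ln(221.3603/180.4387) + (0.0050 + 0.5·0.2367²)·6.1917] / (0.2367·√6.1917)
   = [0.204401 + 0.204409] / 0.588984 = 0.694094
d₂ = d₁ − σ√T = 0.694094 − 0.588984 = 0.105110
N(d₁) = 0.756188,  N(d₂) = 0.541856,  e^(−rT) = 0.969516
E₀ = V₀·N(d₁) − D·e^(−rT)·N(d₂)
   = 221.3603·0.756188 − 180.4387·0.969516·0.541856 = 72.598805
B₀ = V₀ − E₀ = 221.3603 − 72.598805 = 148.761495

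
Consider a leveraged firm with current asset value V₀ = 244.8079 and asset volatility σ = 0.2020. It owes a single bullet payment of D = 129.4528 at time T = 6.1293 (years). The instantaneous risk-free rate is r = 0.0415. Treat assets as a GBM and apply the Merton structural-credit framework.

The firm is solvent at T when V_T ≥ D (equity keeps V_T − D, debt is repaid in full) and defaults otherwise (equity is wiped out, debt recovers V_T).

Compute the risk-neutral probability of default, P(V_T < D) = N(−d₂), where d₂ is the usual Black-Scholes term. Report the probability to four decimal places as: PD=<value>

PD=0.0627

d₁ = [ln(V₀/D) + (r + σ²/2)T] / (σ√T)
   = [ln(244.8079/129.4528) + (0.0415 + 0.5·0.2020²)·6.1293] / (0.2020·√6.1293)
   = [0.637157 + 0.379416] / 0.500100 = 2.032740
d₂ = d₁ − σ√T = 2.032740 − 0.500100 = 1.532641
risk-neutral PD = N(−d₂) = N(-1.532641) = 0.062682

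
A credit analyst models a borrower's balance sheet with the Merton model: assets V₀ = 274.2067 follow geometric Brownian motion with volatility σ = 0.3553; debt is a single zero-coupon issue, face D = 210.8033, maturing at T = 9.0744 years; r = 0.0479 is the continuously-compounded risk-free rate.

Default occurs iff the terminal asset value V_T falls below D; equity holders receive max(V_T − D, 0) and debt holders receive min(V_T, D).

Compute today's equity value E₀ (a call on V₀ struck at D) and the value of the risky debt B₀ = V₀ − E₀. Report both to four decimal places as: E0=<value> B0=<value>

E0=167.3701 B0=106.8366

d₁ = [ln(V₀/D) + (r + σ²/2)T] / (σ√T)
   = [ln(274.2067/210.8033) + (0.0479 + 0.5·0.3553²)·9.0744] / (0.3553·√9.0744)
   = [0.262957 + 1.007431] / 1.070297 = 1.186949
d₂ = d₁ − σ√T = 1.186949 − 1.070297 = 0.116653
N(d₁) = 0.882376,  N(d₂) = 0.546432,  e^(−rT) = 0.647482
E₀ = V₀·N(d₁) − D·e^(−rT)·N(d₂)
   = 274.2067·0.882376 − 210.8033·0.647482·0.546432 = 167.370140
B₀ = V₀ − E₀ = 274.2067 − 167.370140 = 106.836560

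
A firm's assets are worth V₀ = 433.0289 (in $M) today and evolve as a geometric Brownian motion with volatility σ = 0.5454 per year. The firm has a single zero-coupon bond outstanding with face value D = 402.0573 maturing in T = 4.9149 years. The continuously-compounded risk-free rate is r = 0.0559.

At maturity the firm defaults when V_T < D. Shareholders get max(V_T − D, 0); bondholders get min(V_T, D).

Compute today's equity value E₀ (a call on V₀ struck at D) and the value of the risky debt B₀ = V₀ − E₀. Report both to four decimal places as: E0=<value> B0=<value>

E0=237.6742 B0=195.3547

d₁ = [ln(V₀/D) + (r + σ²/2)T] / (σ√T)
   = [ln(433.0289/402.0573) + (0.0559 + 0.5·0.5454²)·4.9149] / (0.5454·√4.9149)
   = [0.074210 + 1.005739] / 1.209129 = 0.893163
d₂ = d₁ − σ√T = 0.893163 − 1.209129 = -0.315966
N(d₁) = 0.814115,  N(d₂) = 0.376014,  e^(−rT) = 0.759767
E₀ = V₀·N(d₁) − D·e^(−rT)·N(d₂)
   = 433.0289·0.814115 − 402.0573·0.759767·0.376014 = 237.674235
B₀ = V₀ − E₀ = 433.0289 − 237.674235 = 195.354665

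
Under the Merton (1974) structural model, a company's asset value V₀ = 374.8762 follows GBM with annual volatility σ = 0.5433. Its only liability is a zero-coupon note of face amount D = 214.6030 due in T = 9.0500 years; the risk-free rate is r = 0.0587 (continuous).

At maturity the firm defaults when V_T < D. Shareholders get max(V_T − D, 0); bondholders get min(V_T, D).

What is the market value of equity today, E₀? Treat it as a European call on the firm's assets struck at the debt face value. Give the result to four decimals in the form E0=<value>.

E0=293.5077

d₁ = [ln(V₀/D) + (r + σ²/2)T] / (σ√T)
   = [ln(374.8762/214.6030) + (0.0587 + 0.5·0.5433²)·9.0500] / (0.5433·√9.0500)
   = [0.557806 + 1.866901] / 1.634421 = 1.483527
d₂ = d₁ − σ√T = 1.483527 − 1.634421 = -0.150895
N(d₁) = 0.931033,  N(d₂) = 0.440029,  e^(−rT) = 0.587878
E₀ = V₀·N(d₁) − D·e^(−rT)·N(d₂)
   = 374.8762·0.931033 − 214.6030·0.587878·0.440029 = 293.507683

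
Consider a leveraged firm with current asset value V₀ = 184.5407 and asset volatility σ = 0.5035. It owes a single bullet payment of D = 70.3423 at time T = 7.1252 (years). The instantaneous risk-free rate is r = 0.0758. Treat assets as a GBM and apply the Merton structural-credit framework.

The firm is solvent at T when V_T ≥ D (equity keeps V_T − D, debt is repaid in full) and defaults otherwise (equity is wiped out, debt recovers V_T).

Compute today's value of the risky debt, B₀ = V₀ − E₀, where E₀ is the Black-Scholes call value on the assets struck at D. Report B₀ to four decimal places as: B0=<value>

d₁ = [ln(V₀/D) + (r + σ²/2)T] / (σ√T)
   = [ln(184.5407/70.3423) + (0.0758 + 0.5·0.5035²)·7.1252] / (0.5035·√7.1252)
   = [0.964497 + 1.443253] / 1.343996 = 1.791486
d₂ = d₁ − σ√T = 1.791486 − 1.343996 = 0.447489
N(d₁) = 0.963392,  N(d₂) = 0.672739,  e^(−rT) = 0.582696
E₀ = V₀·N(d₁) − D·e^(−rT)·N(d₂)
   = 184.5407·0.963392 − 70.3423·0.582696·0.672739 = 150.210751
B₀ = V₀ − E₀ = 184.5407 − 150.210751 = 34.329949

B0=34.3299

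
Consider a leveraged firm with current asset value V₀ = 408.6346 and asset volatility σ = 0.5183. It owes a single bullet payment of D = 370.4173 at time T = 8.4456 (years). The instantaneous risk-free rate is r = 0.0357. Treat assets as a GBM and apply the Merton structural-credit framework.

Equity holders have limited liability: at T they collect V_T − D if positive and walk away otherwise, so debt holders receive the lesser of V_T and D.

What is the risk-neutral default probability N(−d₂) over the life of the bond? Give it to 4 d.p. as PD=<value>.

PD=0.6871

d₁ = [ln(V₀/D) + (r + σ²/2)T] / (σ√T)
   = [ln(408.6346/370.4173) + (0.0357 + 0.5·0.5183²)·8.4456] / (0.5183·√8.4456)
   = [0.098191 + 1.435899] / 1.506248 = 1.018485
d₂ = d₁ − σ√T = 1.018485 − 1.506248 = -0.487763
risk-neutral PD = N(−d₂) = N(0.487763) = 0.687141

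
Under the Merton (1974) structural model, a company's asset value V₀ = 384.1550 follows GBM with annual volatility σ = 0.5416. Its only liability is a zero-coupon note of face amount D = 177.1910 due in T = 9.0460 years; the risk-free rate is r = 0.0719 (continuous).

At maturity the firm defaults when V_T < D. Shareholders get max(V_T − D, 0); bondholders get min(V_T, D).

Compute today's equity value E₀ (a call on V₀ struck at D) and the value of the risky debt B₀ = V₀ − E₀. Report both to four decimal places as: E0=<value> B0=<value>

d₁ = [ln(V₀/D) + (r + σ²/2)T] / (σ√T)
   = [ln(384.1550/177.1910) + (0.0719 + 0.5·0.5416²)·9.0460] / (0.5416·√9.0460)
   = [0.773818 + 1.977142] / 1.628947 = 1.688796
d₂ = d₁ − σ√T = 1.688796 − 1.628947 = 0.059849
N(d₁) = 0.954371,  N(d₂) = 0.523862,  e^(−rT) = 0.521833
E₀ = V₀·N(d₁) − D·e^(−rT)·N(d₂)
   = 384.1550·0.954371 − 177.1910·0.521833·0.523862 = 318.187837
B₀ = V₀ − E₀ = 384.1550 − 318.187837 = 65.967163

E0=318.1878 B0=65.9672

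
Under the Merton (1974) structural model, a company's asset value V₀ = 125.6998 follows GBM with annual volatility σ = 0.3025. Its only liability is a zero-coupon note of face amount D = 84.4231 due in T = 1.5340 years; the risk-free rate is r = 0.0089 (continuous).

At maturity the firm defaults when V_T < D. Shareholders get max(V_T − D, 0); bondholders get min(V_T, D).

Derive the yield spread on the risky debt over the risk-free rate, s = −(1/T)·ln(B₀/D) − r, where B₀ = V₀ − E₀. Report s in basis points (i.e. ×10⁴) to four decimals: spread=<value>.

d₁ = [ln(V₀/D) + (r + σ²/2)T] / (σ√T)
   = [ln(125.6998/84.4231) + (0.0089 + 0.5·0.3025²)·1.5340] / (0.3025·√1.5340)
   = [0.398055 + 0.083838] / 0.374661 = 1.286213
d₂ = d₁ − σ√T = 1.286213 − 0.374661 = 0.911552
N(d₁) = 0.900816,  N(d₂) = 0.818998,  e^(−rT) = 0.986440
E₀ = V₀·N(d₁) − D·e^(−rT)·N(d₂)
   = 125.6998·0.900816 − 84.4231·0.986440·0.818998 = 45.027570
B₀ = V₀ − E₀ = 125.6998 − 45.027570 = 80.672230
spread = −(1/T)·ln(B₀/D) − r = −(1/1.5340)·ln(80.672230/84.4231) − 0.0089 = 0.02072624
in basis points: 0.02072624 × 10⁴ = 207.2624 bp

spread=207.2624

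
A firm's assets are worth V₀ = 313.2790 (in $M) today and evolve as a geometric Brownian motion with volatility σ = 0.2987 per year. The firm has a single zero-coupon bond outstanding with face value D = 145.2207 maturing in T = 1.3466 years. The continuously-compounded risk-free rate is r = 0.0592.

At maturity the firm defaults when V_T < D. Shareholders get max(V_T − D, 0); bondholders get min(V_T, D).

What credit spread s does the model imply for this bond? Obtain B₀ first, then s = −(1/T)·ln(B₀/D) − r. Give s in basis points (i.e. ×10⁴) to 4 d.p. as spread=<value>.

d₁ = [ln(V₀/D) + (r + σ²/2)T] / (σ√T)
   = [ln(313.2790/145.2207) + (0.0592 + 0.5·0.2987²)·1.3466] / (0.2987·√1.3466)
   = [0.768840 + 0.139792] / 0.346621 = 2.621399
d₂ = d₁ − σ√T = 2.621399 − 0.346621 = 2.274778
N(d₁) = 0.995622,  N(d₂) = 0.988540,  e^(−rT) = 0.923376
E₀ = V₀·N(d₁) − D·e^(−rT)·N(d₂)
   = 313.2790·0.995622 − 145.2207·0.923376·0.988540 = 179.350656
B₀ = V₀ − E₀ = 313.2790 − 179.350656 = 133.928344
spread = −(1/T)·ln(B₀/D) − r = −(1/1.3466)·ln(133.928344/145.2207) − 0.0592 = 0.00091417
in basis points: 0.00091417 × 10⁴ = 9.1417 bp

spread=9.1417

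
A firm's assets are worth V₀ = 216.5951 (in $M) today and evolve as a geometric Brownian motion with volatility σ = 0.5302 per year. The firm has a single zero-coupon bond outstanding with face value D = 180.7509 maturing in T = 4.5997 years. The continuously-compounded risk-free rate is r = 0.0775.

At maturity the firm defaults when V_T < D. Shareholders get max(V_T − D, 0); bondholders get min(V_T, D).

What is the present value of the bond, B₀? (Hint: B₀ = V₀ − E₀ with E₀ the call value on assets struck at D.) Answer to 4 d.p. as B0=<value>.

B0=90.6895

d₁ = [ln(V₀/D) + (r + σ²/2)T] / (σ√T)
   = [ln(216.5951/180.7509) + (0.0775 + 0.5·0.5302²)·4.5997] / (0.5302·√4.5997)
   = [0.180910 + 1.002992] / 1.137115 = 1.041145
d₂ = d₁ − σ√T = 1.041145 − 1.137115 = -0.095970
N(d₁) = 0.851096,  N(d₂) = 0.461772,  e^(−rT) = 0.700139
E₀ = V₀·N(d₁) − D·e^(−rT)·N(d₂)
   = 216.5951·0.851096 − 180.7509·0.700139·0.461772 = 125.905608
B₀ = V₀ − E₀ = 216.5951 − 125.905608 = 90.689492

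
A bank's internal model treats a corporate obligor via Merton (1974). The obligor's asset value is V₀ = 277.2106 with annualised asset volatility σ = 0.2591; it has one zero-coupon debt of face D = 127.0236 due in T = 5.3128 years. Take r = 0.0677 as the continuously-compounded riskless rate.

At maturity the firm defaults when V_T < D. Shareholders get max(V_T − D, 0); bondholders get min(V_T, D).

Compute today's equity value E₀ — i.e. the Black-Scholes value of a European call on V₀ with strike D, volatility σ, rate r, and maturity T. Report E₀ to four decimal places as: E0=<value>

E0=189.5372

d₁ = [ln(V₀/D) + (r + σ²/2)T] / (σ√T)
   = [ln(277.2106/127.0236) + (0.0677 + 0.5·0.2591²)·5.3128] / (0.2591·√5.3128)
   = [0.780405 + 0.538008] / 0.597213 = 2.207609
d₂ = d₁ − σ√T = 2.207609 − 0.597213 = 1.610397
N(d₁) = 0.986364,  N(d₂) = 0.946344,  e^(−rT) = 0.697902
E₀ = V₀·N(d₁) − D·e^(−rT)·N(d₂)
   = 277.2106·0.986364 − 127.0236·0.697902·0.946344 = 189.537172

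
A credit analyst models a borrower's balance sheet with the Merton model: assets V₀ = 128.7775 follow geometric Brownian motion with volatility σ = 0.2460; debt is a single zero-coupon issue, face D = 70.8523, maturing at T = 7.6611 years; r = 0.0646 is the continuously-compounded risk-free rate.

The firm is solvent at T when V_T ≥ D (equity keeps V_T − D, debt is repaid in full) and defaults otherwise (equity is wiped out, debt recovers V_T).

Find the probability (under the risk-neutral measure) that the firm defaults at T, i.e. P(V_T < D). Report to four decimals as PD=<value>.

d₁ = [ln(V₀/D) + (r + σ²/2)T] / (σ√T)
   = [ln(128.7775/70.8523) + (0.0646 + 0.5·0.2460²)·7.6611] / (0.2460·√7.6611)
   = [0.597489 + 0.726717] / 0.680896 = 1.944799
d₂ = d₁ − σ√T = 1.944799 − 0.680896 = 1.263903
risk-neutral PD = N(−d₂) = N(-1.263903) = 0.103132

PD=0.1031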